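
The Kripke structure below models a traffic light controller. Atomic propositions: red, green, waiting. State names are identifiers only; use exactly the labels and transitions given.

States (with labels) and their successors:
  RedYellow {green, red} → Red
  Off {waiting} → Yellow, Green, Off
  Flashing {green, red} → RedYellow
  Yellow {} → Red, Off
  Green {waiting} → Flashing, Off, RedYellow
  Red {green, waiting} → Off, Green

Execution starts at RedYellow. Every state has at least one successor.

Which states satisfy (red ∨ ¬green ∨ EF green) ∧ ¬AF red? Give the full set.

{Off, Yellow, Green, Red}

States satisfying ¬green: {Off, Yellow, Green}.
States satisfying red ∨ ¬green: {RedYellow, Off, Flashing, Yellow, Green}.
States satisfying green: {RedYellow, Flashing, Red}.
States satisfying EF green: {RedYellow, Off, Flashing, Yellow, Green, Red}.
States satisfying red ∨ ¬green ∨ EF green: {RedYellow, Off, Flashing, Yellow, Green, Red}.
States satisfying red: {RedYellow, Flashing}.
States satisfying AF red: {RedYellow, Flashing}.
States satisfying ¬AF red: {Off, Yellow, Green, Red}.
States satisfying (red ∨ ¬green ∨ EF green) ∧ ¬AF red: {Off, Yellow, Green, Red}.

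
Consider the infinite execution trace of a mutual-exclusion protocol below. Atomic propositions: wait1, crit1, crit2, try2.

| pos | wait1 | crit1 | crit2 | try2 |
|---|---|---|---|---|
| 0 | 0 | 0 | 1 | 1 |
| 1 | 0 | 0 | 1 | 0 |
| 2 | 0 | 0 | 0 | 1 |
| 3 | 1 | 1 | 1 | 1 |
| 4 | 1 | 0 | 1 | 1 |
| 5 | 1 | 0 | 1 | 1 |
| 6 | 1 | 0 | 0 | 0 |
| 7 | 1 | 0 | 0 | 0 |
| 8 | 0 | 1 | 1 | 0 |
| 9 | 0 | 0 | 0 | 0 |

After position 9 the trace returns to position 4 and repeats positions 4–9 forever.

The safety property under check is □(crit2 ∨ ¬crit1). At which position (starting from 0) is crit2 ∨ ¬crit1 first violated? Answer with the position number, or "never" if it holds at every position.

crit2 ∨ ¬crit1 holds at every position 0..9, and those are all the positions the trace ever visits, so the invariant □(crit2 ∨ ¬crit1) is never violated.

never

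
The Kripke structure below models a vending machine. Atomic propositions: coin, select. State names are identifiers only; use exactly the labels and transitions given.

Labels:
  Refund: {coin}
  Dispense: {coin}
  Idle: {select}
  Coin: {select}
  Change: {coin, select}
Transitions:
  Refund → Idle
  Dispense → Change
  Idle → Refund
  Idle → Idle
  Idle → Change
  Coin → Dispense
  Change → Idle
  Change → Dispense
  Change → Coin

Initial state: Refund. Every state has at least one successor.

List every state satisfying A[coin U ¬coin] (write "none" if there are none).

States satisfying coin: {Refund, Dispense, Change}.
States satisfying ¬coin: {Idle, Coin}.
States satisfying A[coin U ¬coin]: {Refund, Idle, Coin}.

{Refund, Idle, Coin}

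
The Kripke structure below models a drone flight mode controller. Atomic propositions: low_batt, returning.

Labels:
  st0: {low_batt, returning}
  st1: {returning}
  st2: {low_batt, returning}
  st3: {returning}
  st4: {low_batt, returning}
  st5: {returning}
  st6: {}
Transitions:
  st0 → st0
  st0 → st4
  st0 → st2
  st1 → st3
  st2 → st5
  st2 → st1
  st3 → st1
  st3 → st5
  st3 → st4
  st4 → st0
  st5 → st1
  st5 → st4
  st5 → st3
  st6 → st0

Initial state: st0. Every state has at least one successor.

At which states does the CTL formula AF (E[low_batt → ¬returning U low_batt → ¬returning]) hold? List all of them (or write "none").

{st1, st2, st3, st5, st6}

States satisfying E[low_batt → ¬returning U low_batt → ¬returning]: {st1, st3, st5, st6}.
States satisfying AF (E[low_batt → ¬returning U low_batt → ¬returning]): {st1, st2, st3, st5, st6}.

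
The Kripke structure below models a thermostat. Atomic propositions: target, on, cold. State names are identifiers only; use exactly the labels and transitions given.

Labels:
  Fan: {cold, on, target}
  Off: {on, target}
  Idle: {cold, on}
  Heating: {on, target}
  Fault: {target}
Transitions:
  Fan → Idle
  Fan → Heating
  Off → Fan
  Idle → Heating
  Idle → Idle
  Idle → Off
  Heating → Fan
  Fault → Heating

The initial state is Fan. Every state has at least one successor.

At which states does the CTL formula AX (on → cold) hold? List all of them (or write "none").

States satisfying on → cold: {Fan, Idle, Fault}.
States satisfying AX (on → cold): {Off, Heating}.

{Off, Heating}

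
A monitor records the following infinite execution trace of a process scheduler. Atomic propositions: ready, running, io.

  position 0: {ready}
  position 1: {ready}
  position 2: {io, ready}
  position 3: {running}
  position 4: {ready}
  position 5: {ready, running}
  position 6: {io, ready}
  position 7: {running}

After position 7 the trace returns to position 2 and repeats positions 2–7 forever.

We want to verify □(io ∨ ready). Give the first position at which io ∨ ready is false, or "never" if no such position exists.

Check io ∨ ready at each position in order: 0 ✓, 1 ✓, 2 ✓.
At position 3 the labels are {running}, so io ∨ ready is false there. This is the first violation.

3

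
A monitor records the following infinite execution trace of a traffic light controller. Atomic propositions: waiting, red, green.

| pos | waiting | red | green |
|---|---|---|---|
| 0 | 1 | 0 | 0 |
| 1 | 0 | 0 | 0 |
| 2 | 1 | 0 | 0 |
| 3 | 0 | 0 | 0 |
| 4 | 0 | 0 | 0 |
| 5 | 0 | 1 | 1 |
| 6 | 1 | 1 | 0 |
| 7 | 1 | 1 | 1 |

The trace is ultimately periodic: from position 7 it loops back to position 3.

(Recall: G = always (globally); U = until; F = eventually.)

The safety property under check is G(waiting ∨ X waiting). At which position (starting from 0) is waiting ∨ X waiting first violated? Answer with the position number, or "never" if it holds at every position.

3

Check waiting ∨ X waiting at each position in order: 0 ✓, 1 ✓, 2 ✓.
At position 3 the labels are {} and the next position 4 has {}, so waiting ∨ X waiting is false there. This is the first violation.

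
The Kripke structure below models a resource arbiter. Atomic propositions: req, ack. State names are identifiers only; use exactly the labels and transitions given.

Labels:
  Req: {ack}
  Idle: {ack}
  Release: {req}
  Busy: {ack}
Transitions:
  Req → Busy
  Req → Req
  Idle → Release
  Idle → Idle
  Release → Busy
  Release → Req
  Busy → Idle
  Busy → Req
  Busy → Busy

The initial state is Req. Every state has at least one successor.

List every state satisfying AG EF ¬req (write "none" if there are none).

States satisfying EF ¬req: {Req, Idle, Release, Busy}.
States satisfying AG EF ¬req: {Req, Idle, Release, Busy}.

{Req, Idle, Release, Busy}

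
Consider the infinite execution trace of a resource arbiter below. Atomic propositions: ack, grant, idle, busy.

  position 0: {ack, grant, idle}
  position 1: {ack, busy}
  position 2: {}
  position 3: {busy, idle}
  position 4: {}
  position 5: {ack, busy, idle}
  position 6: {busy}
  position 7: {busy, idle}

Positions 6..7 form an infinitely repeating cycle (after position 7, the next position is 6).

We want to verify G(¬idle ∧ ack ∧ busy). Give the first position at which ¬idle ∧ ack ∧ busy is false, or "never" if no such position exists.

At position 0 the labels are {ack, grant, idle}, so ¬idle ∧ ack ∧ busy is false there. This is the first violation.

0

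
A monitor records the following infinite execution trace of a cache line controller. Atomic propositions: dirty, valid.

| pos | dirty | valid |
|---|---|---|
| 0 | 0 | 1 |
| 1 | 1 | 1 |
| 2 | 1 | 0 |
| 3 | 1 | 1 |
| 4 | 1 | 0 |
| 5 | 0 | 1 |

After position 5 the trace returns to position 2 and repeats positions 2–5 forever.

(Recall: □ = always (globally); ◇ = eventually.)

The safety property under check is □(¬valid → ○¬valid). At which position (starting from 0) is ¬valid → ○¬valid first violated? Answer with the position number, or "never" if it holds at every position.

2

Check ¬valid → ○¬valid at each position in order: 0 ✓, 1 ✓.
At position 2 the labels are {dirty} and the next position 3 has {dirty, valid}, so ¬valid → ○¬valid is false there. This is the first violation.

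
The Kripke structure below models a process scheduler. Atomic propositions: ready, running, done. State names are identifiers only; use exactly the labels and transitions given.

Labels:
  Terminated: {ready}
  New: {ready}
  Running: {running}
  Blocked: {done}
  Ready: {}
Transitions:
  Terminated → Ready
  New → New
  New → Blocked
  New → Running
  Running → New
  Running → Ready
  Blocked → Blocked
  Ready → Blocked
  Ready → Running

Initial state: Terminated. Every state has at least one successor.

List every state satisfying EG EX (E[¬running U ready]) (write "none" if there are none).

States satisfying EX (E[¬running U ready]): {New, Running}.
States satisfying EG EX (E[¬running U ready]): {New, Running}.

{New, Running}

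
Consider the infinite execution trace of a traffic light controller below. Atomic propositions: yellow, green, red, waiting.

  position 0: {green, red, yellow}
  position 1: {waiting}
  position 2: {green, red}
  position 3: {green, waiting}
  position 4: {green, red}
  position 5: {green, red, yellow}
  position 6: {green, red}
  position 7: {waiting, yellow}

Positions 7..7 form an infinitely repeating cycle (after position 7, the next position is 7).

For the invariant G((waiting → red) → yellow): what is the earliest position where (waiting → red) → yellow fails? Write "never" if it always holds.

Check (waiting → red) → yellow at each position in order: 0 ✓, 1 ✓.
At position 2 the labels are {green, red}, so (waiting → red) → yellow is false there. This is the first violation.

2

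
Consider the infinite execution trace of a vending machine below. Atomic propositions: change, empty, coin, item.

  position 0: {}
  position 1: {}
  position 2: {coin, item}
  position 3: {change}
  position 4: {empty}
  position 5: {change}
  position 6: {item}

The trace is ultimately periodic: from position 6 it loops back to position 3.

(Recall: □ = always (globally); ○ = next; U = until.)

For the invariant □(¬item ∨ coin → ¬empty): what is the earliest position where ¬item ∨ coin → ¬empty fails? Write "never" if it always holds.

Check ¬item ∨ coin → ¬empty at each position in order: 0 ✓, 1 ✓, 2 ✓, 3 ✓.
At position 4 the labels are {empty}, so ¬item ∨ coin → ¬empty is false there. This is the first violation.

4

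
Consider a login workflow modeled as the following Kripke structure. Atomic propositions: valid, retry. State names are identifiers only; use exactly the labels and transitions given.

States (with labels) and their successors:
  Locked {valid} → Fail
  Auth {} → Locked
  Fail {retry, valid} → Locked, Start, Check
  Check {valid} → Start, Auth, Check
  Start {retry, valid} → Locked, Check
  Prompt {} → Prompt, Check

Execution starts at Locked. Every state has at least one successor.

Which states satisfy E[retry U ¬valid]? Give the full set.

States satisfying retry: {Fail, Start}.
States satisfying ¬valid: {Auth, Prompt}.
States satisfying E[retry U ¬valid]: {Auth, Prompt}.

{Auth, Prompt}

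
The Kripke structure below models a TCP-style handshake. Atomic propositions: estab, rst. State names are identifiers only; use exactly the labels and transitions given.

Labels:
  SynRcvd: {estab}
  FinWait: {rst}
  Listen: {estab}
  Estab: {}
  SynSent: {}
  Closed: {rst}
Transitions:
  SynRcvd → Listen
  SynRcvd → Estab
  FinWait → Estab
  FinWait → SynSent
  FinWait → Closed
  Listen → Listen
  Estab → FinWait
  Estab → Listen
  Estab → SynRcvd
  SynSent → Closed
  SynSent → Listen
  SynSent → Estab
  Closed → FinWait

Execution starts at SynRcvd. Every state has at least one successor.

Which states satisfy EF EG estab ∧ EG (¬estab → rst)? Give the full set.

{SynRcvd, FinWait, Listen, Closed}

States satisfying EG estab: {SynRcvd, Listen}.
States satisfying EF EG estab: {SynRcvd, FinWait, Listen, Estab, SynSent, Closed}.
States satisfying ¬estab → rst: {SynRcvd, FinWait, Listen, Closed}.
States satisfying EG (¬estab → rst): {SynRcvd, FinWait, Listen, Closed}.
States satisfying EF EG estab ∧ EG (¬estab → rst): {SynRcvd, FinWait, Listen, Closed}.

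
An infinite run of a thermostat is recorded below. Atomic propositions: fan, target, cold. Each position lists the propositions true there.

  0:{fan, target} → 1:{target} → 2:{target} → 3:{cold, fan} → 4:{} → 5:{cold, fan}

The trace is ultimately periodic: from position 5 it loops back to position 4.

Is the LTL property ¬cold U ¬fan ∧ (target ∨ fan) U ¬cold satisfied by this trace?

Holds

Walking from position 0: ¬fan first holds at position 1, and ¬cold holds at every earlier position along the way, so ¬cold U ¬fan holds.
Walking from position 0: ¬cold first holds at position 0, and target ∨ fan holds at every earlier position along the way, so (target ∨ fan) U ¬cold holds.
At position 0: ¬cold U ¬fan is true; (target ∨ fan) U ¬cold is true; so ¬cold U ¬fan ∧ (target ∨ fan) U ¬cold is true.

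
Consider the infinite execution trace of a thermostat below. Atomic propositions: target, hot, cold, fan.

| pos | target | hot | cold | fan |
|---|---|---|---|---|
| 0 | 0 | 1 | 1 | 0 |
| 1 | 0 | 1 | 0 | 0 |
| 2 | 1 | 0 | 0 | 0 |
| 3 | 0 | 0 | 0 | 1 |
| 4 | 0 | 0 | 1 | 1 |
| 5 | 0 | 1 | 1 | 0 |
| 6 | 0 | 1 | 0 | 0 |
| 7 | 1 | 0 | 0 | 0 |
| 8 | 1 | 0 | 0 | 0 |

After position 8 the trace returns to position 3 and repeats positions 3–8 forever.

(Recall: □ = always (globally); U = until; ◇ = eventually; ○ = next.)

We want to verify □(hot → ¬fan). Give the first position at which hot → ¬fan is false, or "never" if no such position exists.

hot → ¬fan holds at every position 0..8, and those are all the positions the trace ever visits, so the invariant □(hot → ¬fan) is never violated.

never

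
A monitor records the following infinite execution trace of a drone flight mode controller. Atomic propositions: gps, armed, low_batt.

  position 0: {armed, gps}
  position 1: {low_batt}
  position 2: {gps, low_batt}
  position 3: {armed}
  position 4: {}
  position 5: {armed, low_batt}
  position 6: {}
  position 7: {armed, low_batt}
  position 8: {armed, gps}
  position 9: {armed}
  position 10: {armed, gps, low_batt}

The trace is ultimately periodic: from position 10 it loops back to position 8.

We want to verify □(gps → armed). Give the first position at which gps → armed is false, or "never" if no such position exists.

2

Check gps → armed at each position in order: 0 ✓, 1 ✓.
At position 2 the labels are {gps, low_batt}, so gps → armed is false there. This is the first violation.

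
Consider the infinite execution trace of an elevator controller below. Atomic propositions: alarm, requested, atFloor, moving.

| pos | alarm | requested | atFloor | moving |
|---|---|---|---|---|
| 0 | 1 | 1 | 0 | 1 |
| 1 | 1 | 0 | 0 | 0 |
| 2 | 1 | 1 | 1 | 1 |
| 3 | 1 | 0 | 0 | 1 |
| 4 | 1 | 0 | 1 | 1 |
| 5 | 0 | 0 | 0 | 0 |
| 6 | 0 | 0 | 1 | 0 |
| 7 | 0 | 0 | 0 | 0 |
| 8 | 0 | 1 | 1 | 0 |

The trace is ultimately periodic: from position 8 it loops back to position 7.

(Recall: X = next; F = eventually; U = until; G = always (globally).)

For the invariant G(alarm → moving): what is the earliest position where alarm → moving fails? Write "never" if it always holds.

Check alarm → moving at each position in order: 0 ✓.
At position 1 the labels are {alarm}, so alarm → moving is false there. This is the first violation.

1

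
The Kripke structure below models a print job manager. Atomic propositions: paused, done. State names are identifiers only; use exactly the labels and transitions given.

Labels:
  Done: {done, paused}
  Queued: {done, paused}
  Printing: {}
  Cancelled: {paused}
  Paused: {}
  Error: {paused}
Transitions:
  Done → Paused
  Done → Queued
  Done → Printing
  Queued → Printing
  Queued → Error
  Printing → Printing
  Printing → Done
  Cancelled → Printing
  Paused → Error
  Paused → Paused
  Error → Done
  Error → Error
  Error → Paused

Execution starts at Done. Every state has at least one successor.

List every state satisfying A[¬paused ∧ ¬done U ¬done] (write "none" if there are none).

States satisfying ¬paused ∧ ¬done: {Printing, Paused}.
States satisfying ¬done: {Printing, Cancelled, Paused, Error}.
States satisfying A[¬paused ∧ ¬done U ¬done]: {Printing, Cancelled, Paused, Error}.

{Printing, Cancelled, Paused, Error}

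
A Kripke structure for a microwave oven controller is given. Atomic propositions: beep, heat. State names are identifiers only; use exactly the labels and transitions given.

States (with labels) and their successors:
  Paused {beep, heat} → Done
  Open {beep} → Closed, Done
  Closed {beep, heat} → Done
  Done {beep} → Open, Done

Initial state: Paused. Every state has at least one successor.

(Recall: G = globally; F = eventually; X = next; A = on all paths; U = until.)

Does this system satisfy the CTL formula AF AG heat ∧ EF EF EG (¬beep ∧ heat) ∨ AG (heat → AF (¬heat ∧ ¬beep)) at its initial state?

States satisfying AG heat: ∅.
States satisfying AF AG heat: ∅.
States satisfying EF EG (¬beep ∧ heat): ∅.
States satisfying EF EF EG (¬beep ∧ heat): ∅.
States satisfying AF AG heat ∧ EF EF EG (¬beep ∧ heat): ∅.
States satisfying heat → AF (¬heat ∧ ¬beep): {Open, Done}.
States satisfying AG (heat → AF (¬heat ∧ ¬beep)): ∅.
States satisfying AF AG heat ∧ EF EF EG (¬beep ∧ heat) ∨ AG (heat → AF (¬heat ∧ ¬beep)): ∅.
Paused ∉ Sat(AF AG heat ∧ EF EF EG (¬beep ∧ heat) ∨ AG (heat → AF (¬heat ∧ ¬beep))).

No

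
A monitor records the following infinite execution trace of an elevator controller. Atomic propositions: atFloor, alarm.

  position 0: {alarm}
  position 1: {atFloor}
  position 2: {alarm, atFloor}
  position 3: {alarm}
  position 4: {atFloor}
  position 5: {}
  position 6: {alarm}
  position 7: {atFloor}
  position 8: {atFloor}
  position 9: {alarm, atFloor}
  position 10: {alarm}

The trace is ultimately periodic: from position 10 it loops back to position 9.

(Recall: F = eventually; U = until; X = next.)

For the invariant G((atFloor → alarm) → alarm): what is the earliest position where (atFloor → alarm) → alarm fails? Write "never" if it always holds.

Check (atFloor → alarm) → alarm at each position in order: 0 ✓, 1 ✓, 2 ✓, 3 ✓, 4 ✓.
At position 5 the labels are {}, so (atFloor → alarm) → alarm is false there. This is the first violation.

5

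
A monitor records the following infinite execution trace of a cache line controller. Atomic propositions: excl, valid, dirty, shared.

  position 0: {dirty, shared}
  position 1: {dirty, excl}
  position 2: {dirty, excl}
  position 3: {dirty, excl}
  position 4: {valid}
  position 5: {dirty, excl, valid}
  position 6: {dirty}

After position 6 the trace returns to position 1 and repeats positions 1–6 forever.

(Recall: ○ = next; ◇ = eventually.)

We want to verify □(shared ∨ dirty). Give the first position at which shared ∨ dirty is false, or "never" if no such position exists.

Check shared ∨ dirty at each position in order: 0 ✓, 1 ✓, 2 ✓, 3 ✓.
At position 4 the labels are {valid}, so shared ∨ dirty is false there. This is the first violation.

4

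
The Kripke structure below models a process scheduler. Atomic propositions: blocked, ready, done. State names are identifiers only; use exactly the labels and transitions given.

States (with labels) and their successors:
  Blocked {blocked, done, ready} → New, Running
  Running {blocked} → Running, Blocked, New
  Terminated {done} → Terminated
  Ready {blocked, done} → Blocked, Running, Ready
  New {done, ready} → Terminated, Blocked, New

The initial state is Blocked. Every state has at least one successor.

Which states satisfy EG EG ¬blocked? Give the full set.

States satisfying EG ¬blocked: {Terminated, New}.
States satisfying EG EG ¬blocked: {Terminated, New}.

{Terminated, New}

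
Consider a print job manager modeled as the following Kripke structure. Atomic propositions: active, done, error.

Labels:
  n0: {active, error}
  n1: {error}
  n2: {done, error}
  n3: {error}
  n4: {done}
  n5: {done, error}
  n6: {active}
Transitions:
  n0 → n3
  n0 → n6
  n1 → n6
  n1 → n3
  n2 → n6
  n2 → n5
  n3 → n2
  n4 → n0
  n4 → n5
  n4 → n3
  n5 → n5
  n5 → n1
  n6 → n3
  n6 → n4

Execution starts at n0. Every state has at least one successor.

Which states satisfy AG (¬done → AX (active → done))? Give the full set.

none

States satisfying ¬done → AX (active → done): {n2, n3, n4, n5, n6}.
States satisfying AG (¬done → AX (active → done)): ∅.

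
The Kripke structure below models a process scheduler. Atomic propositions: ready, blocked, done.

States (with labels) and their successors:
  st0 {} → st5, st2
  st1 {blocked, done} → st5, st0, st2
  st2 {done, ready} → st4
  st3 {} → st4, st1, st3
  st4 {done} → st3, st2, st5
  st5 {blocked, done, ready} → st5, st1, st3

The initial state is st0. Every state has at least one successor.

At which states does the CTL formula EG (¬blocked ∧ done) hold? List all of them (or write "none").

States satisfying ¬blocked ∧ done: {st2, st4}.
States satisfying EG (¬blocked ∧ done): {st2, st4}.

{st2, st4}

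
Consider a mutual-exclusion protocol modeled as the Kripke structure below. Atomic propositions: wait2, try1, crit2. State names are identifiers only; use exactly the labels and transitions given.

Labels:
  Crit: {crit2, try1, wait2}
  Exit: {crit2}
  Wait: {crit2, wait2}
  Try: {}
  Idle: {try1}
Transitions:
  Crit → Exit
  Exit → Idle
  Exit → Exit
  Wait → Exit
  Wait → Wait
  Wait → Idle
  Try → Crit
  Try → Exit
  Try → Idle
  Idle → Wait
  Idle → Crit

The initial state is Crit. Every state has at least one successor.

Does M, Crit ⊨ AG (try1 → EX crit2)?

Satisfied

States satisfying try1 → EX crit2: {Crit, Exit, Wait, Try, Idle}.
States satisfying AG (try1 → EX crit2): {Crit, Exit, Wait, Try, Idle}.
Every state reachable from Crit satisfies try1 → EX crit2.
Crit ∈ Sat(AG (try1 → EX crit2)).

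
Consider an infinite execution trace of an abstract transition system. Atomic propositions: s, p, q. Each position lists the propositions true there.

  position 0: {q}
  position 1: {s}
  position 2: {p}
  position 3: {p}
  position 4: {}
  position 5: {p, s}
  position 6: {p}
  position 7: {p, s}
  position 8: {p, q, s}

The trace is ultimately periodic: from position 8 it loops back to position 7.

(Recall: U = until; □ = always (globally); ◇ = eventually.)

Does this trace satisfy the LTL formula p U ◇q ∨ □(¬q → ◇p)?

Satisfied

Walking from position 0: ◇q first holds at position 0, and p holds at every earlier position along the way, so p U ◇q holds.
¬q → ◇p holds at every position 0..8, and those are all positions ever visited, so □(¬q → ◇p) holds.
Positions where ¬q holds: 1, 2, 3, 4, 5, 6, 7.
Check ◇p at each: 1→ok, 2→ok, 3→ok, 4→ok, 5→ok, 6→ok, 7→ok.
At position 0: p U ◇q is true; □(¬q → ◇p) is true; so p U ◇q ∨ □(¬q → ◇p) is true.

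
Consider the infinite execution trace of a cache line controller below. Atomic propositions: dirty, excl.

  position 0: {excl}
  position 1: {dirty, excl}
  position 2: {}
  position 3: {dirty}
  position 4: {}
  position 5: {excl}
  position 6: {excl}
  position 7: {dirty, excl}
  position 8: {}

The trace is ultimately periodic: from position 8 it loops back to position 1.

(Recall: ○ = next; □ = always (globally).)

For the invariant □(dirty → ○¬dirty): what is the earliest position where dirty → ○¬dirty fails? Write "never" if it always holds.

never

dirty → ○¬dirty holds at every position 0..8, and those are all the positions the trace ever visits, so the invariant □(dirty → ○¬dirty) is never violated.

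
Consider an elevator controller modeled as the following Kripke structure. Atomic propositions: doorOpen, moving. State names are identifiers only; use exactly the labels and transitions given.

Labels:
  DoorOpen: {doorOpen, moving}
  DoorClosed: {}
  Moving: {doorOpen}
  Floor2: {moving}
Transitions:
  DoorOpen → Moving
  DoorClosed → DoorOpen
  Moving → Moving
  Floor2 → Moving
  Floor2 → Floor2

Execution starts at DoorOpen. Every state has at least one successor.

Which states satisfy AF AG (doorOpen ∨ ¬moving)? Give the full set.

States satisfying AG (doorOpen ∨ ¬moving): {DoorOpen, DoorClosed, Moving}.
States satisfying AF AG (doorOpen ∨ ¬moving): {DoorOpen, DoorClosed, Moving}.

{DoorOpen, DoorClosed, Moving}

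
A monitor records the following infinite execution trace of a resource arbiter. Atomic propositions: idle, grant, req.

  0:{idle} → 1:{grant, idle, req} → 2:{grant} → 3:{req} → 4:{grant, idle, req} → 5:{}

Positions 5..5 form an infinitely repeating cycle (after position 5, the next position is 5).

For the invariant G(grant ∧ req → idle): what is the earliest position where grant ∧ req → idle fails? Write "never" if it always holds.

never

grant ∧ req → idle holds at every position 0..5, and those are all the positions the trace ever visits, so the invariant G(grant ∧ req → idle) is never violated.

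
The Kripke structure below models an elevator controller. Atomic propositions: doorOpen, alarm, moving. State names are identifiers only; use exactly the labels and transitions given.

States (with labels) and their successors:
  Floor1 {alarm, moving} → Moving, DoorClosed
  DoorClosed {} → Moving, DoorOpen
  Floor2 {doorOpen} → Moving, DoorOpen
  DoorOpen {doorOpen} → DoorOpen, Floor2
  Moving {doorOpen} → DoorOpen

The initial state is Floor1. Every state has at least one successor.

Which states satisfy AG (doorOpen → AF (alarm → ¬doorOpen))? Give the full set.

{Floor1, DoorClosed, Floor2, DoorOpen, Moving}

States satisfying doorOpen → AF (alarm → ¬doorOpen): {Floor1, DoorClosed, Floor2, DoorOpen, Moving}.
States satisfying AG (doorOpen → AF (alarm → ¬doorOpen)): {Floor1, DoorClosed, Floor2, DoorOpen, Moving}.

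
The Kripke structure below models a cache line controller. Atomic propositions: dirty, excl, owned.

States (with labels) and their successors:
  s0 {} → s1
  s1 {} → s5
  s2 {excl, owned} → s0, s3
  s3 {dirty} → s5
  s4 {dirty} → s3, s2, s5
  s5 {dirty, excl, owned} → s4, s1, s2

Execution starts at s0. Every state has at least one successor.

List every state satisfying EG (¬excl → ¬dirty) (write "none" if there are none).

{s0, s1, s2, s5}

States satisfying ¬excl → ¬dirty: {s0, s1, s2, s5}.
States satisfying EG (¬excl → ¬dirty): {s0, s1, s2, s5}.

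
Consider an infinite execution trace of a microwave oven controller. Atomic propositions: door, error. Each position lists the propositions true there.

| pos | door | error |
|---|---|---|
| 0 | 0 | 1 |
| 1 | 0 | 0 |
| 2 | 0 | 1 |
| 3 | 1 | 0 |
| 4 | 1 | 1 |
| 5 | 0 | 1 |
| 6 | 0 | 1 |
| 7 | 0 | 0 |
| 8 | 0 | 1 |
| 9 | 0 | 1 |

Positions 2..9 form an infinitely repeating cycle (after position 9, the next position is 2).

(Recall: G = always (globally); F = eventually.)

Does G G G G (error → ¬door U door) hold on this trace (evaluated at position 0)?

Holds

G G G (error → ¬door U door) holds at every position 0..9, and those are all positions ever visited, so G G G G (error → ¬door U door) holds.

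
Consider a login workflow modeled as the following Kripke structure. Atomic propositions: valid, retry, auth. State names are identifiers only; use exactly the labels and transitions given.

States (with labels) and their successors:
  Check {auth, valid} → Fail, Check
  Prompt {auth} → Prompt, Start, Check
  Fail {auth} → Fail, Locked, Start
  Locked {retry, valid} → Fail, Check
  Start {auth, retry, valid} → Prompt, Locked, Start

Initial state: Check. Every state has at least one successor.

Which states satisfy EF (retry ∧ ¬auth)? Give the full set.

States satisfying retry ∧ ¬auth: {Locked}.
States satisfying EF (retry ∧ ¬auth): {Check, Prompt, Fail, Locked, Start}.

{Check, Prompt, Fail, Locked, Start}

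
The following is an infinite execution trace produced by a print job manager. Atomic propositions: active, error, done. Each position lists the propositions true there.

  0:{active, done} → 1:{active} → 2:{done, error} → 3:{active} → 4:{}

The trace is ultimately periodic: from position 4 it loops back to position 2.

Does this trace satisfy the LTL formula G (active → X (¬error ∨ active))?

active → X (¬error ∨ active) must hold at every position from 0 onward. It fails at position 1, so G (active → X (¬error ∨ active)) is false.
Positions where active holds: 0, 1, 3.
Check X (¬error ∨ active) at each: 0→ok, 1→fails, 3→ok.

No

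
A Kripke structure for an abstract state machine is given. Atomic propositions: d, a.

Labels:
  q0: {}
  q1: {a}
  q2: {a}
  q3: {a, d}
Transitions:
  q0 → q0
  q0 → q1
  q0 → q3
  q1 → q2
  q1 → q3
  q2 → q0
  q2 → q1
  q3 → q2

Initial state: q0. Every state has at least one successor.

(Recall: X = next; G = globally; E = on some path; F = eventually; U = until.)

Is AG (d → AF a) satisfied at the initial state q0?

Holds

States satisfying d → AF a: {q0, q1, q2, q3}.
States satisfying AG (d → AF a): {q0, q1, q2, q3}.
Every state reachable from q0 satisfies d → AF a.
q0 ∈ Sat(AG (d → AF a)).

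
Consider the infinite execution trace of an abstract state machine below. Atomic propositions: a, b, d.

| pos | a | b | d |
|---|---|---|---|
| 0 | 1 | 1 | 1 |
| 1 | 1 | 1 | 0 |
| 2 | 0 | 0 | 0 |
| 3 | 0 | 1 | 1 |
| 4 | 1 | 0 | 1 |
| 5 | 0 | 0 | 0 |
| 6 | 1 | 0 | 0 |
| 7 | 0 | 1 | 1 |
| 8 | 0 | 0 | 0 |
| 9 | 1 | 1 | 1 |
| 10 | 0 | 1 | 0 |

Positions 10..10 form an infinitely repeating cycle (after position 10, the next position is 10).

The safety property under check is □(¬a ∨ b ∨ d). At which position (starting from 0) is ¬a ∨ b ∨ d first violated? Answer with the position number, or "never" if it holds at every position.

Check ¬a ∨ b ∨ d at each position in order: 0 ✓, 1 ✓, 2 ✓, 3 ✓, 4 ✓, 5 ✓.
At position 6 the labels are {a}, so ¬a ∨ b ∨ d is false there. This is the first violation.

6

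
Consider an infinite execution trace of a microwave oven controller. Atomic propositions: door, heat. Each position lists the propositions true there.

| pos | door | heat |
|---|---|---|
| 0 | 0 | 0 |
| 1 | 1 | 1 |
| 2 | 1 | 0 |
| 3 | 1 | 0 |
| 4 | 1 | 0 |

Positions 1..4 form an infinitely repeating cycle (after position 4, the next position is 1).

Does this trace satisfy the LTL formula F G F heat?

Satisfied

G F heat holds at position 0, which is reachable from 0, so F G F heat holds.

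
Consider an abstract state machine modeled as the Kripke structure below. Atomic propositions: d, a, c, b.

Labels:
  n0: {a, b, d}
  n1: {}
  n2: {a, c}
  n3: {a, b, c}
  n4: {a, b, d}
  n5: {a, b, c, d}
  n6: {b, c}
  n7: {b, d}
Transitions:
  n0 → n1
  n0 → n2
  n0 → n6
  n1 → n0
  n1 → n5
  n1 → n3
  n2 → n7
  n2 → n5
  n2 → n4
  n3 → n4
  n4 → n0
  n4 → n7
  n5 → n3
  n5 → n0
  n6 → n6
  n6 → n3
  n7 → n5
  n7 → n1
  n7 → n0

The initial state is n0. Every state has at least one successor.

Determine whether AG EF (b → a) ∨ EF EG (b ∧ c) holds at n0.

Holds

States satisfying EF (b → a): {n0, n1, n2, n3, n4, n5, n6, n7}.
States satisfying AG EF (b → a): {n0, n1, n2, n3, n4, n5, n6, n7}.
States satisfying EG (b ∧ c): {n6}.
States satisfying EF EG (b ∧ c): {n0, n1, n2, n3, n4, n5, n6, n7}.
States satisfying AG EF (b → a) ∨ EF EG (b ∧ c): {n0, n1, n2, n3, n4, n5, n6, n7}.
n0 ∈ Sat(AG EF (b → a) ∨ EF EG (b ∧ c)).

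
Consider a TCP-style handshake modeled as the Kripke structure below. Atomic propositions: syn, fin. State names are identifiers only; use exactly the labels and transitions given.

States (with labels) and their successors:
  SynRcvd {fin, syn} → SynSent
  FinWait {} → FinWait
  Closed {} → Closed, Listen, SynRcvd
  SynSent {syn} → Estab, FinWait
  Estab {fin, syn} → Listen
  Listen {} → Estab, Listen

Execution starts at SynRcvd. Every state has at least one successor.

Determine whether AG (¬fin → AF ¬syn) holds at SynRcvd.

States satisfying ¬fin → AF ¬syn: {SynRcvd, FinWait, Closed, SynSent, Estab, Listen}.
States satisfying AG (¬fin → AF ¬syn): {SynRcvd, FinWait, Closed, SynSent, Estab, Listen}.
Every state reachable from SynRcvd satisfies ¬fin → AF ¬syn.
SynRcvd ∈ Sat(AG (¬fin → AF ¬syn)).

Holds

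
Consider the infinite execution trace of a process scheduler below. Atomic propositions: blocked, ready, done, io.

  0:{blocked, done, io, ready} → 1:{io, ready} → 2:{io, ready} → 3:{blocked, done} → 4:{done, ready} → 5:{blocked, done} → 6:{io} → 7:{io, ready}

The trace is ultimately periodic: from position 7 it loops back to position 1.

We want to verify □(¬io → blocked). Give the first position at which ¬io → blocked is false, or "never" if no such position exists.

Check ¬io → blocked at each position in order: 0 ✓, 1 ✓, 2 ✓, 3 ✓.
At position 4 the labels are {done, ready}, so ¬io → blocked is false there. This is the first violation.

4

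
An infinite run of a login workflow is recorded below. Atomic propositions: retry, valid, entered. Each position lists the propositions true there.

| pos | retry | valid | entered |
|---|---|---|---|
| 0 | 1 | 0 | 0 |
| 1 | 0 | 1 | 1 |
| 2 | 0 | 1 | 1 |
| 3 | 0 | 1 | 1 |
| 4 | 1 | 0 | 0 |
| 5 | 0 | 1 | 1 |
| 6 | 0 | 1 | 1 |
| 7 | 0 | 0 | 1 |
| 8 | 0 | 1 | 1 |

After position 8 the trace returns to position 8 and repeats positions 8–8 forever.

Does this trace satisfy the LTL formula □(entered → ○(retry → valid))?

entered → ○(retry → valid) must hold at every position from 0 onward. It fails at position 3, so □(entered → ○(retry → valid)) is false.
Positions where entered holds: 1, 2, 3, 5, 6, 7, 8.
Check ○(retry → valid) at each: 1→ok, 2→ok, 3→fails, 5→ok, 6→ok, 7→ok, 8→ok.

Does not hold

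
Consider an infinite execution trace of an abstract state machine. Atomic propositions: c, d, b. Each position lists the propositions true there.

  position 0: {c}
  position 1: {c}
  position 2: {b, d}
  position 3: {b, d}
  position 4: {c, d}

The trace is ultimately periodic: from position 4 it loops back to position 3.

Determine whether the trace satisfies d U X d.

Walking from position 0: at position 0, X d has not yet held and d fails, so d U X d is false.

Does not hold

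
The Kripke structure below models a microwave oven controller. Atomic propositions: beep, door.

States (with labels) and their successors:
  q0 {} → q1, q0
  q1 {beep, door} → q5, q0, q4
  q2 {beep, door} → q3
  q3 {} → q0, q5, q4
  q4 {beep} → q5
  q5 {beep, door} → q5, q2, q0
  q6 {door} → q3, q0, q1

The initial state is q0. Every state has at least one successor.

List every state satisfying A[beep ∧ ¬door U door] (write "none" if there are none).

{q1, q2, q4, q5, q6}

States satisfying beep ∧ ¬door: {q4}.
States satisfying door: {q1, q2, q5, q6}.
States satisfying A[beep ∧ ¬door U door]: {q1, q2, q4, q5, q6}.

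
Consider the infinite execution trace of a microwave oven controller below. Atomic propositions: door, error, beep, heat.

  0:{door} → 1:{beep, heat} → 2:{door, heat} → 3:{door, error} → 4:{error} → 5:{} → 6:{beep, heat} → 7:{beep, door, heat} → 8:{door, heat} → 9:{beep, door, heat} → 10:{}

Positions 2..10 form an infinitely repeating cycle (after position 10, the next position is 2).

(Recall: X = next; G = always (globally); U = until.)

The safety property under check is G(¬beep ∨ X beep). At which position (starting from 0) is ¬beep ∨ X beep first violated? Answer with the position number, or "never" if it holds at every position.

1

Check ¬beep ∨ X beep at each position in order: 0 ✓.
At position 1 the labels are {beep, heat} and the next position 2 has {door, heat}, so ¬beep ∨ X beep is false there. This is the first violation.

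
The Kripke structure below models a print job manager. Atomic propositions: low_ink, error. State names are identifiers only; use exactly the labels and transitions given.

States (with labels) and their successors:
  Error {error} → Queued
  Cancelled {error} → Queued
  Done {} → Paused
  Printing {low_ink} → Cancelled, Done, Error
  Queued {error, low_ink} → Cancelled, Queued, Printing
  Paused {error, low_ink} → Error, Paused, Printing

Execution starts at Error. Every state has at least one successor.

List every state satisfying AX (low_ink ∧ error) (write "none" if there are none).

{Error, Cancelled, Done}

States satisfying low_ink ∧ error: {Queued, Paused}.
States satisfying AX (low_ink ∧ error): {Error, Cancelled, Done}.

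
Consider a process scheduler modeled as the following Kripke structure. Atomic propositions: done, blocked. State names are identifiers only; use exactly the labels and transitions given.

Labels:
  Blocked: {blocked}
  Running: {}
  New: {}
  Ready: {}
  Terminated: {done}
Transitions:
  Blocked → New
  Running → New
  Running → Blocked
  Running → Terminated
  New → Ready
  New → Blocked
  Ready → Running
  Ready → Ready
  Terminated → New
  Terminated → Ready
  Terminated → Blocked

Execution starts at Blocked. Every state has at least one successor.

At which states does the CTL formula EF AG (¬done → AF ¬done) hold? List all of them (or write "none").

States satisfying AG (¬done → AF ¬done): {Blocked, Running, New, Ready, Terminated}.
States satisfying EF AG (¬done → AF ¬done): {Blocked, Running, New, Ready, Terminated}.

{Blocked, Running, New, Ready, Terminated}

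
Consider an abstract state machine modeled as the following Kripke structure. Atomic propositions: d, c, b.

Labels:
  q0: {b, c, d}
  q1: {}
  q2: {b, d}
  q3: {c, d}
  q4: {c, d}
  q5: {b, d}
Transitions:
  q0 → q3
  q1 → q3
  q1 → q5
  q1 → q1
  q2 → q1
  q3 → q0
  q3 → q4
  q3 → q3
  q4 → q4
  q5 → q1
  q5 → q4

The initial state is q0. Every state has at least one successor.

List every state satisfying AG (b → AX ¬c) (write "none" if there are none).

States satisfying b → AX ¬c: {q1, q2, q3, q4}.
States satisfying AG (b → AX ¬c): {q4}.

{q4}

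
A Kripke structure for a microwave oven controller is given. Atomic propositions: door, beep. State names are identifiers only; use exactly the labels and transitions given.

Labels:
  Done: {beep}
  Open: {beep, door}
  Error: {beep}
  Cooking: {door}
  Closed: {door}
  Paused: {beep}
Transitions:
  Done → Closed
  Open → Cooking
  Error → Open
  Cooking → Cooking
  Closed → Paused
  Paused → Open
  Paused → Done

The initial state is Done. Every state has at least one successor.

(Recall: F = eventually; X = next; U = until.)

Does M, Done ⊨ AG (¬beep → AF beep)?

No

States satisfying ¬beep → AF beep: {Done, Open, Error, Closed, Paused}.
States satisfying AG (¬beep → AF beep): ∅.
Cooking is reachable from Done and violates ¬beep → AF beep, so AG fails at Done.
Done ∉ Sat(AG (¬beep → AF beep)).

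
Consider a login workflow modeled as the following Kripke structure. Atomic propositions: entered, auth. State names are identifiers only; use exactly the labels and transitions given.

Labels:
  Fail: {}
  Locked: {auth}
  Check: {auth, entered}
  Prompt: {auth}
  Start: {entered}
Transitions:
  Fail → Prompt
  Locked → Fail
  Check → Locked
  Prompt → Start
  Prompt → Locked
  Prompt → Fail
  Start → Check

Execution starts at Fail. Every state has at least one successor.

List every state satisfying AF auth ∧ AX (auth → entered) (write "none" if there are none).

{Locked, Start}

States satisfying auth: {Locked, Check, Prompt}.
States satisfying AF auth: {Fail, Locked, Check, Prompt, Start}.
States satisfying auth → entered: {Fail, Check, Start}.
States satisfying AX (auth → entered): {Locked, Start}.
States satisfying AF auth ∧ AX (auth → entered): {Locked, Start}.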